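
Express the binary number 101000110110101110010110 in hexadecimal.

Group into 4-bit nibbles from right:
  1010 = A
  0011 = 3
  0110 = 6
  1011 = B
  1001 = 9
  0110 = 6
Result: A36B96



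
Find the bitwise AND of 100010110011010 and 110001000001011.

AND: 1 only when both bits are 1
  100010110011010
& 110001000001011
-----------------
  100000000001010
Decimal: 17818 & 25099 = 16394



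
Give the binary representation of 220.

Using repeated division by 2:
220 ÷ 2 = 110 remainder 0
110 ÷ 2 = 55 remainder 0
55 ÷ 2 = 27 remainder 1
27 ÷ 2 = 13 remainder 1
13 ÷ 2 = 6 remainder 1
6 ÷ 2 = 3 remainder 0
3 ÷ 2 = 1 remainder 1
1 ÷ 2 = 0 remainder 1
Reading remainders bottom to top: 11011100



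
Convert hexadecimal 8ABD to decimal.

Expand by place value (powers of 16):
Digit values: A = 10, B = 11, D = 13
8ABD = 8 × 16^3 + 10 × 16^2 + 11 × 16^1 + 13 × 16^0
= 8 × 4096 + 10 × 256 + 11 × 16 + 13 × 1
= 32768 + 2560 + 176 + 13
= 35517



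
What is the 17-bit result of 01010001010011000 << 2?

Original: 01010001010011000 (decimal 41624)
Shift left by 2 positions
Append 2 zeros on the right and drop the 2 high bits that overflow the 17-bit width
Result: 01000101001100000 (decimal 35424)
Equivalent: 41624 << 2 = 41624 × 2^2 = 166496, truncated to 17 bits = 35424



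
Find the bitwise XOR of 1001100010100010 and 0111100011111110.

XOR: 1 when bits differ
  1001100010100010
^ 0111100011111110
------------------
  1110000001011100
Decimal: 39074 ^ 30974 = 57436



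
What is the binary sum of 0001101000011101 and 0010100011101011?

Add column by column from the right: bit + bit + carry-in; write the sum mod 2, carry 1 when the sum is 2 or 3.
carry:  0111000111111110
        0001101000011101
+       0010100011101011
------------------------
       00100001100001000
(the carry out of the leftmost column, 0, becomes the leading bit)
Decimal check:
  0001101000011101 = 4096 + 2048 + 512 + 16 + 8 + 4 + 1 = 6685
  0010100011101011 = 8192 + 2048 + 128 + 64 + 32 + 8 + 2 + 1 = 10475
  6685 + 10475 = 17160, and 00100001100001000 = 16384 + 512 + 256 + 8 = 17160 ✓



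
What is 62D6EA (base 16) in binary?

Convert each hex digit to 4 bits:
  6 = 0110
  2 = 0010
  D = 1101
  6 = 0110
  E = 1110
  A = 1010
Concatenate: 011000101101011011101010



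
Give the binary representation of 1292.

Using repeated division by 2:
1292 ÷ 2 = 646 remainder 0
646 ÷ 2 = 323 remainder 0
323 ÷ 2 = 161 remainder 1
161 ÷ 2 = 80 remainder 1
80 ÷ 2 = 40 remainder 0
40 ÷ 2 = 20 remainder 0
20 ÷ 2 = 10 remainder 0
10 ÷ 2 = 5 remainder 0
5 ÷ 2 = 2 remainder 1
2 ÷ 2 = 1 remainder 0
1 ÷ 2 = 0 remainder 1
Reading remainders bottom to top: 10100001100



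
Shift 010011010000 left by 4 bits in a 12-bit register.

Original: 010011010000 (decimal 1232)
Shift left by 4 positions
Append 4 zeros on the right and drop the 4 high bits that overflow the 12-bit width
Result: 110100000000 (decimal 3328)
Equivalent: 1232 << 4 = 1232 × 2^4 = 19712, truncated to 12 bits = 3328



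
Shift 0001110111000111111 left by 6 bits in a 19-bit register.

Original: 0001110111000111111 (decimal 60991)
Shift left by 6 positions
Append 6 zeros on the right and drop the 6 high bits that overflow the 19-bit width
Result: 0111000111111000000 (decimal 233408)
Equivalent: 60991 << 6 = 60991 × 2^6 = 3903424, truncated to 19 bits = 233408



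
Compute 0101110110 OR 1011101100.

OR: 1 when either bit is 1
  0101110110
| 1011101100
------------
  1111111110
Decimal: 374 | 748 = 1022



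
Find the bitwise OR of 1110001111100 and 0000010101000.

OR: 1 when either bit is 1
  1110001111100
| 0000010101000
---------------
  1110011111100
Decimal: 7292 | 168 = 7420



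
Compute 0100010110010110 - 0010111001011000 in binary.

Method 1 - Direct subtraction (column by column from the right: bit − bit − borrow-in; if negative, add 2 and borrow 1 from the next column):
borrow: 0111110011110000
        0100010110010110
-       0010111001011000
------------------------
        0001011100111110

Method 2 - Add two's complement:
Two's complement of 0010111001011000: invert → 1101000110100111, add 1 → 1101000110101000
  0100010110010110
+ 1101000110101000
------------------
 10001011100111110  (end carry out of the top bit = 1)
Discarding the end carry: 0001011100111110
Decimal check:
  0100010110010110 = 16384 + 1024 + 256 + 128 + 16 + 4 + 2 = 17814
  0010111001011000 = 8192 + 2048 + 1024 + 512 + 64 + 16 + 8 = 11864
  17814 - 11864 = 5950, and 0001011100111110 = 4096 + 1024 + 512 + 256 + 32 + 16 + 8 + 4 + 2 = 5950 ✓



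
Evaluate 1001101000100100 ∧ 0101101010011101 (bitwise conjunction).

AND: 1 only when both bits are 1
  1001101000100100
& 0101101010011101
------------------
  0001101000000100
Decimal: 39460 & 23197 = 6660



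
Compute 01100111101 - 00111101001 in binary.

Method 1 - Direct subtraction (column by column from the right: bit − bit − borrow-in; if negative, add 2 and borrow 1 from the next column):
borrow: 01110000000
        01100111101
-       00111101001
-------------------
        00101010100

Method 2 - Add two's complement:
Two's complement of 00111101001: invert → 11000010110, add 1 → 11000010111
  01100111101
+ 11000010111
-------------
 100101010100  (end carry out of the top bit = 1)
Discarding the end carry: 00101010100
Decimal check:
  01100111101 = 512 + 256 + 32 + 16 + 8 + 4 + 1 = 829
  00111101001 = 256 + 128 + 64 + 32 + 8 + 1 = 489
  829 - 489 = 340, and 00101010100 = 256 + 64 + 16 + 4 = 340 ✓



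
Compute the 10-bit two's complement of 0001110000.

Original: 0001110000
Step 1 - Invert all bits: 1110001111
Step 2 - Add 1: 1110010000
Verification: 0001110000 + 1110010000 = 10000000000; discarding the end carry (carry out of the top bit) leaves the 10-bit value 0000000000, as required for x + (-x)



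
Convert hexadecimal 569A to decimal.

Expand by place value (powers of 16):
Digit values: A = 10
569A = 5 × 16^3 + 6 × 16^2 + 9 × 16^1 + 10 × 16^0
= 5 × 4096 + 6 × 256 + 9 × 16 + 10 × 1
= 20480 + 1536 + 144 + 10
= 22170



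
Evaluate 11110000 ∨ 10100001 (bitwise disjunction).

OR: 1 when either bit is 1
  11110000
| 10100001
----------
  11110001
Decimal: 240 | 161 = 241



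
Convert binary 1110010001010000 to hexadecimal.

Group into 4-bit nibbles from right:
  1110 = E
  0100 = 4
  0101 = 5
  0000 = 0
Result: E450



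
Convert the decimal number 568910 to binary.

Using repeated division by 2:
568910 ÷ 2 = 284455 remainder 0
284455 ÷ 2 = 142227 remainder 1
142227 ÷ 2 = 71113 remainder 1
71113 ÷ 2 = 35556 remainder 1
35556 ÷ 2 = 17778 remainder 0
17778 ÷ 2 = 8889 remainder 0
8889 ÷ 2 = 4444 remainder 1
4444 ÷ 2 = 2222 remainder 0
2222 ÷ 2 = 1111 remainder 0
1111 ÷ 2 = 555 remainder 1
555 ÷ 2 = 277 remainder 1
277 ÷ 2 = 138 remainder 1
138 ÷ 2 = 69 remainder 0
69 ÷ 2 = 34 remainder 1
34 ÷ 2 = 17 remainder 0
17 ÷ 2 = 8 remainder 1
8 ÷ 2 = 4 remainder 0
4 ÷ 2 = 2 remainder 0
2 ÷ 2 = 1 remainder 0
1 ÷ 2 = 0 remainder 1
Reading remainders bottom to top: 10001010111001001110



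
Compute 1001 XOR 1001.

XOR: 1 when bits differ
  1001
^ 1001
------
  0000
Decimal: 9 ^ 9 = 0



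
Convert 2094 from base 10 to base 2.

Using repeated division by 2:
2094 ÷ 2 = 1047 remainder 0
1047 ÷ 2 = 523 remainder 1
523 ÷ 2 = 261 remainder 1
261 ÷ 2 = 130 remainder 1
130 ÷ 2 = 65 remainder 0
65 ÷ 2 = 32 remainder 1
32 ÷ 2 = 16 remainder 0
16 ÷ 2 = 8 remainder 0
8 ÷ 2 = 4 remainder 0
4 ÷ 2 = 2 remainder 0
2 ÷ 2 = 1 remainder 0
1 ÷ 2 = 0 remainder 1
Reading remainders bottom to top: 100000101110



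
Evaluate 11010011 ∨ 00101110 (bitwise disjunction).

OR: 1 when either bit is 1
  11010011
| 00101110
----------
  11111111
Decimal: 211 | 46 = 255



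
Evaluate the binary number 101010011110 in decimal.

Sum of powers of 2 for each 1-bit:
2^1 + 2^2 + 2^3 + 2^4 + 2^7 + 2^9 + 2^11
= 2 + 4 + 8 + 16 + 128 + 512 + 2048
= 2718



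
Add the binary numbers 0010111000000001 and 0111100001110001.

Add column by column from the right: bit + bit + carry-in; write the sum mod 2, carry 1 when the sum is 2 or 3.
carry:  1111000000000010
        0010111000000001
+       0111100001110001
------------------------
       01010011001110010
(the carry out of the leftmost column, 0, becomes the leading bit)
Decimal check:
  0010111000000001 = 8192 + 2048 + 1024 + 512 + 1 = 11777
  0111100001110001 = 16384 + 8192 + 4096 + 2048 + 64 + 32 + 16 + 1 = 30833
  11777 + 30833 = 42610, and 01010011001110010 = 32768 + 8192 + 1024 + 512 + 64 + 32 + 16 + 2 = 42610 ✓



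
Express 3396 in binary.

Using repeated division by 2:
3396 ÷ 2 = 1698 remainder 0
1698 ÷ 2 = 849 remainder 0
849 ÷ 2 = 424 remainder 1
424 ÷ 2 = 212 remainder 0
212 ÷ 2 = 106 remainder 0
106 ÷ 2 = 53 remainder 0
53 ÷ 2 = 26 remainder 1
26 ÷ 2 = 13 remainder 0
13 ÷ 2 = 6 remainder 1
6 ÷ 2 = 3 remainder 0
3 ÷ 2 = 1 remainder 1
1 ÷ 2 = 0 remainder 1
Reading remainders bottom to top: 110101000100



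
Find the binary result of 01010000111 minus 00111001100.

Method 1 - Direct subtraction (column by column from the right: bit − bit − borrow-in; if negative, add 2 and borrow 1 from the next column):
borrow: 01111110000
        01010000111
-       00111001100
-------------------
        00010111011

Method 2 - Add two's complement:
Two's complement of 00111001100: invert → 11000110011, add 1 → 11000110100
  01010000111
+ 11000110100
-------------
 100010111011  (end carry out of the top bit = 1)
Discarding the end carry: 00010111011
Decimal check:
  01010000111 = 512 + 128 + 4 + 2 + 1 = 647
  00111001100 = 256 + 128 + 64 + 8 + 4 = 460
  647 - 460 = 187, and 00010111011 = 128 + 32 + 16 + 8 + 2 + 1 = 187 ✓



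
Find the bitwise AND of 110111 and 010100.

AND: 1 only when both bits are 1
  110111
& 010100
--------
  010100
Decimal: 55 & 20 = 20



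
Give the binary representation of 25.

Using repeated division by 2:
25 ÷ 2 = 12 remainder 1
12 ÷ 2 = 6 remainder 0
6 ÷ 2 = 3 remainder 0
3 ÷ 2 = 1 remainder 1
1 ÷ 2 = 0 remainder 1
Reading remainders bottom to top: 11001



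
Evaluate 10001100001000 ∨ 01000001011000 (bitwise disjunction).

OR: 1 when either bit is 1
  10001100001000
| 01000001011000
----------------
  11001101011000
Decimal: 8968 | 4184 = 13144



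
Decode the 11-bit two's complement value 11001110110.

Binary: 11001110110
Sign bit: 1 (negative)
Invert: 00110001001
Add 1:  00110001010
Magnitude: 00110001010 = 256 + 128 + 8 + 2 = 394
Value: -394



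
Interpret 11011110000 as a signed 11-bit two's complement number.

Binary: 11011110000
Sign bit: 1 (negative)
Invert: 00100001111
Add 1:  00100010000
Magnitude: 00100010000 = 256 + 16 = 272
Value: -272



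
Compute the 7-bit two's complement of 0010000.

Original: 0010000
Step 1 - Invert all bits: 1101111
Step 2 - Add 1: 1110000
Verification: 0010000 + 1110000 = 10000000; discarding the end carry (carry out of the top bit) leaves the 7-bit value 0000000, as required for x + (-x)



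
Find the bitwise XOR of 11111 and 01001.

XOR: 1 when bits differ
  11111
^ 01001
-------
  10110
Decimal: 31 ^ 9 = 22



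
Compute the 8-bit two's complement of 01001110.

Original: 01001110
Step 1 - Invert all bits: 10110001
Step 2 - Add 1: 10110010
Verification: 01001110 + 10110010 = 100000000; discarding the end carry (carry out of the top bit) leaves the 8-bit value 00000000, as required for x + (-x)



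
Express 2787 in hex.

Using repeated division by 16 (digits 10–15 are A–F):
2787 ÷ 16 = 174 remainder 3
174 ÷ 16 = 10 remainder 14 (E)
10 ÷ 16 = 0 remainder 10 (A)
Reading remainders bottom to top: AE3



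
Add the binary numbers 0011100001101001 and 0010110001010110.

Add column by column from the right: bit + bit + carry-in; write the sum mod 2, carry 1 when the sum is 2 or 3.
carry:  0111000010000000
        0011100001101001
+       0010110001010110
------------------------
       00110010010111111
(the carry out of the leftmost column, 0, becomes the leading bit)
Decimal check:
  0011100001101001 = 8192 + 4096 + 2048 + 64 + 32 + 8 + 1 = 14441
  0010110001010110 = 8192 + 2048 + 1024 + 64 + 16 + 4 + 2 = 11350
  14441 + 11350 = 25791, and 00110010010111111 = 16384 + 8192 + 1024 + 128 + 32 + 16 + 8 + 4 + 2 + 1 = 25791 ✓



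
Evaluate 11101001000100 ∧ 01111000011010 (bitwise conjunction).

AND: 1 only when both bits are 1
  11101001000100
& 01111000011010
----------------
  01101000000000
Decimal: 14916 & 7706 = 6656



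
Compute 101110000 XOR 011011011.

XOR: 1 when bits differ
  101110000
^ 011011011
-----------
  110101011
Decimal: 368 ^ 219 = 427



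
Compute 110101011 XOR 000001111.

XOR: 1 when bits differ
  110101011
^ 000001111
-----------
  110100100
Decimal: 427 ^ 15 = 420



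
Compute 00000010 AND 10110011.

AND: 1 only when both bits are 1
  00000010
& 10110011
----------
  00000010
Decimal: 2 & 179 = 2



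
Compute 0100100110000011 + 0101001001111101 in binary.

Add column by column from the right: bit + bit + carry-in; write the sum mod 2, carry 1 when the sum is 2 or 3.
carry:  1000011111111110
        0100100110000011
+       0101001001111101
------------------------
       01001110000000000
(the carry out of the leftmost column, 0, becomes the leading bit)
Decimal check:
  0100100110000011 = 16384 + 2048 + 256 + 128 + 2 + 1 = 18819
  0101001001111101 = 16384 + 4096 + 512 + 64 + 32 + 16 + 8 + 4 + 1 = 21117
  18819 + 21117 = 39936, and 01001110000000000 = 32768 + 4096 + 2048 + 1024 = 39936 ✓



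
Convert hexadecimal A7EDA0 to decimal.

Expand by place value (powers of 16):
Digit values: A = 10, E = 14, D = 13
A7EDA0 = 10 × 16^5 + 7 × 16^4 + 14 × 16^3 + 13 × 16^2 + 10 × 16^1 + 0 × 16^0
= 10 × 1048576 + 7 × 65536 + 14 × 4096 + 13 × 256 + 10 × 16 + 0 × 1
= 10485760 + 458752 + 57344 + 3328 + 160 + 0
= 11005344



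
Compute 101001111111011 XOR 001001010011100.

XOR: 1 when bits differ
  101001111111011
^ 001001010011100
-----------------
  100000101100111
Decimal: 21499 ^ 4764 = 16743



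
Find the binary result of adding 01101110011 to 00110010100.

Add column by column from the right: bit + bit + carry-in; write the sum mod 2, carry 1 when the sum is 2 or 3.
carry:  11111100000
        01101110011
+       00110010100
-------------------
       010100000111
(the carry out of the leftmost column, 0, becomes the leading bit)
Decimal check:
  01101110011 = 512 + 256 + 64 + 32 + 16 + 2 + 1 = 883
  00110010100 = 256 + 128 + 16 + 4 = 404
  883 + 404 = 1287, and 010100000111 = 1024 + 256 + 4 + 2 + 1 = 1287 ✓



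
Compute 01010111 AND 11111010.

AND: 1 only when both bits are 1
  01010111
& 11111010
----------
  01010010
Decimal: 87 & 250 = 82



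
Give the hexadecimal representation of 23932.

Using repeated division by 16 (digits 10–15 are A–F):
23932 ÷ 16 = 1495 remainder 12 (C)
1495 ÷ 16 = 93 remainder 7
93 ÷ 16 = 5 remainder 13 (D)
5 ÷ 16 = 0 remainder 5
Reading remainders bottom to top: 5D7C



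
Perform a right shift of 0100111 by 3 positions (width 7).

Original: 0100111 (decimal 39)
Shift right by 3 positions
Drop the 3 low bits; fill with zeros on the left
Result: 0000100 (decimal 4)
Equivalent: 39 >> 3 = 39 ÷ 2^3 = 4



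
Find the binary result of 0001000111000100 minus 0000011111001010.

Method 1 - Direct subtraction (column by column from the right: bit − bit − borrow-in; if negative, add 2 and borrow 1 from the next column):
borrow: 0001111111110100
        0001000111000100
-       0000011111001010
------------------------
        0000100111111010

Method 2 - Add two's complement:
Two's complement of 0000011111001010: invert → 1111100000110101, add 1 → 1111100000110110
  0001000111000100
+ 1111100000110110
------------------
 10000100111111010  (end carry out of the top bit = 1)
Discarding the end carry: 0000100111111010
Decimal check:
  0001000111000100 = 4096 + 256 + 128 + 64 + 4 = 4548
  0000011111001010 = 1024 + 512 + 256 + 128 + 64 + 8 + 2 = 1994
  4548 - 1994 = 2554, and 0000100111111010 = 2048 + 256 + 128 + 64 + 32 + 16 + 8 + 2 = 2554 ✓



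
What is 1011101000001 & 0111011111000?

AND: 1 only when both bits are 1
  1011101000001
& 0111011111000
---------------
  0011001000000
Decimal: 5953 & 3832 = 1600



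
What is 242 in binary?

Using repeated division by 2:
242 ÷ 2 = 121 remainder 0
121 ÷ 2 = 60 remainder 1
60 ÷ 2 = 30 remainder 0
30 ÷ 2 = 15 remainder 0
15 ÷ 2 = 7 remainder 1
7 ÷ 2 = 3 remainder 1
3 ÷ 2 = 1 remainder 1
1 ÷ 2 = 0 remainder 1
Reading remainders bottom to top: 11110010



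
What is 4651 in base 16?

Using repeated division by 16 (digits 10–15 are A–F):
4651 ÷ 16 = 290 remainder 11 (B)
290 ÷ 16 = 18 remainder 2
18 ÷ 16 = 1 remainder 2
1 ÷ 16 = 0 remainder 1
Reading remainders bottom to top: 122B



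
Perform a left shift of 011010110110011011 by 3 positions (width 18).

Original: 011010110110011011 (decimal 109979)
Shift left by 3 positions
Append 3 zeros on the right and drop the 3 high bits that overflow the 18-bit width
Result: 010110110011011000 (decimal 93400)
Equivalent: 109979 << 3 = 109979 × 2^3 = 879832, truncated to 18 bits = 93400



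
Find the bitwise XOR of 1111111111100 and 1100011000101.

XOR: 1 when bits differ
  1111111111100
^ 1100011000101
---------------
  0011100111001
Decimal: 8188 ^ 6341 = 1849



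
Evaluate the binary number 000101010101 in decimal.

Sum of powers of 2 for each 1-bit:
2^0 + 2^2 + 2^4 + 2^6 + 2^8
= 1 + 4 + 16 + 64 + 256
= 341



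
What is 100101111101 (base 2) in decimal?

Sum of powers of 2 for each 1-bit:
2^0 + 2^2 + 2^3 + 2^4 + 2^5 + 2^6 + 2^8 + 2^11
= 1 + 4 + 8 + 16 + 32 + 64 + 256 + 2048
= 2429



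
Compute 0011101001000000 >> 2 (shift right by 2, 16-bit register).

Original: 0011101001000000 (decimal 14912)
Shift right by 2 positions
Drop the 2 low bits; fill with zeros on the left
Result: 0000111010010000 (decimal 3728)
Equivalent: 14912 >> 2 = 14912 ÷ 2^2 = 3728



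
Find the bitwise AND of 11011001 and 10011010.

AND: 1 only when both bits are 1
  11011001
& 10011010
----------
  10011000
Decimal: 217 & 154 = 152



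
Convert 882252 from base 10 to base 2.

Using repeated division by 2:
882252 ÷ 2 = 441126 remainder 0
441126 ÷ 2 = 220563 remainder 0
220563 ÷ 2 = 110281 remainder 1
110281 ÷ 2 = 55140 remainder 1
55140 ÷ 2 = 27570 remainder 0
27570 ÷ 2 = 13785 remainder 0
13785 ÷ 2 = 6892 remainder 1
6892 ÷ 2 = 3446 remainder 0
3446 ÷ 2 = 1723 remainder 0
1723 ÷ 2 = 861 remainder 1
861 ÷ 2 = 430 remainder 1
430 ÷ 2 = 215 remainder 0
215 ÷ 2 = 107 remainder 1
107 ÷ 2 = 53 remainder 1
53 ÷ 2 = 26 remainder 1
26 ÷ 2 = 13 remainder 0
13 ÷ 2 = 6 remainder 1
6 ÷ 2 = 3 remainder 0
3 ÷ 2 = 1 remainder 1
1 ÷ 2 = 0 remainder 1
Reading remainders bottom to top: 11010111011001001100



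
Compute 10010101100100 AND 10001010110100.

AND: 1 only when both bits are 1
  10010101100100
& 10001010110100
----------------
  10000000100100
Decimal: 9572 & 8884 = 8228



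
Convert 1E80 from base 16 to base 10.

Expand by place value (powers of 16):
Digit values: E = 14
1E80 = 1 × 16^3 + 14 × 16^2 + 8 × 16^1 + 0 × 16^0
= 1 × 4096 + 14 × 256 + 8 × 16 + 0 × 1
= 4096 + 3584 + 128 + 0
= 7808



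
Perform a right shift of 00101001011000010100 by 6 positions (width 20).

Original: 00101001011000010100 (decimal 169492)
Shift right by 6 positions
Drop the 6 low bits; fill with zeros on the left
Result: 00000000101001011000 (decimal 2648)
Equivalent: 169492 >> 6 = 169492 ÷ 2^6 = 2648



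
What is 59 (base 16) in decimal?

Expand by place value (powers of 16):
59 = 5 × 16^1 + 9 × 16^0
= 5 × 16 + 9 × 1
= 80 + 9
= 89



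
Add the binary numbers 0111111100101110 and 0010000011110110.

Add column by column from the right: bit + bit + carry-in; write the sum mod 2, carry 1 when the sum is 2 or 3.
carry:  1111111111111100
        0111111100101110
+       0010000011110110
------------------------
       01010000000100100
(the carry out of the leftmost column, 0, becomes the leading bit)
Decimal check:
  0111111100101110 = 16384 + 8192 + 4096 + 2048 + 1024 + 512 + 256 + 32 + 8 + 4 + 2 = 32558
  0010000011110110 = 8192 + 128 + 64 + 32 + 16 + 4 + 2 = 8438
  32558 + 8438 = 40996, and 01010000000100100 = 32768 + 8192 + 32 + 4 = 40996 ✓



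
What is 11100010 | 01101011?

OR: 1 when either bit is 1
  11100010
| 01101011
----------
  11101011
Decimal: 226 | 107 = 235



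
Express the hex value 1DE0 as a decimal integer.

Expand by place value (powers of 16):
Digit values: D = 13, E = 14
1DE0 = 1 × 16^3 + 13 × 16^2 + 14 × 16^1 + 0 × 16^0
= 1 × 4096 + 13 × 256 + 14 × 16 + 0 × 1
= 4096 + 3328 + 224 + 0
= 7648



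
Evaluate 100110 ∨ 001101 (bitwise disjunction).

OR: 1 when either bit is 1
  100110
| 001101
--------
  101111
Decimal: 38 | 13 = 47



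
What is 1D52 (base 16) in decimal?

Expand by place value (powers of 16):
Digit values: D = 13
1D52 = 1 × 16^3 + 13 × 16^2 + 5 × 16^1 + 2 × 16^0
= 1 × 4096 + 13 × 256 + 5 × 16 + 2 × 1
= 4096 + 3328 + 80 + 2
= 7506



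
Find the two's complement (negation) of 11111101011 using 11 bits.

Original (sign bit 1, negative): 11111101011
Step 1 - Invert all bits: 00000010100
Step 2 - Add 1: 00000010101
Verification: 11111101011 + 00000010101 = 100000000000; discarding the end carry (carry out of the top bit) leaves the 11-bit value 00000000000, as required for x + (-x)



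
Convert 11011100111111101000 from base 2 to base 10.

Sum of powers of 2 for each 1-bit:
2^3 + 2^5 + 2^6 + 2^7 + 2^8 + 2^9 + 2^10 + 2^11 + 2^14 + 2^15 + 2^16 + 2^18 + 2^19
= 8 + 32 + 64 + 128 + 256 + 512 + 1024 + 2048 + 16384 + 32768 + 65536 + 262144 + 524288
= 905192



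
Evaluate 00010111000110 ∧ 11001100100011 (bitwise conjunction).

AND: 1 only when both bits are 1
  00010111000110
& 11001100100011
----------------
  00000100000010
Decimal: 1478 & 13091 = 258



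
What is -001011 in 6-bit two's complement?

Original: 001011
Step 1 - Invert all bits: 110100
Step 2 - Add 1: 110101
Verification: 001011 + 110101 = 1000000; discarding the end carry (carry out of the top bit) leaves the 6-bit value 000000, as required for x + (-x)



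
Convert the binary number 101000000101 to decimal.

Sum of powers of 2 for each 1-bit:
2^0 + 2^2 + 2^9 + 2^11
= 1 + 4 + 512 + 2048
= 2565



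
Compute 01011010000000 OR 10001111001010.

OR: 1 when either bit is 1
  01011010000000
| 10001111001010
----------------
  11011111001010
Decimal: 5760 | 9162 = 14282



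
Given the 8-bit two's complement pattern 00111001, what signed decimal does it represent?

Binary: 00111001
Sign bit: 0 (non-negative)
Read directly as an unsigned value:
00111001 = 32 + 16 + 8 + 1 = 57
Value: 57



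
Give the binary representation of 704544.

Using repeated division by 2:
704544 ÷ 2 = 352272 remainder 0
352272 ÷ 2 = 176136 remainder 0
176136 ÷ 2 = 88068 remainder 0
88068 ÷ 2 = 44034 remainder 0
44034 ÷ 2 = 22017 remainder 0
22017 ÷ 2 = 11008 remainder 1
11008 ÷ 2 = 5504 remainder 0
5504 ÷ 2 = 2752 remainder 0
2752 ÷ 2 = 1376 remainder 0
1376 ÷ 2 = 688 remainder 0
688 ÷ 2 = 344 remainder 0
344 ÷ 2 = 172 remainder 0
172 ÷ 2 = 86 remainder 0
86 ÷ 2 = 43 remainder 0
43 ÷ 2 = 21 remainder 1
21 ÷ 2 = 10 remainder 1
10 ÷ 2 = 5 remainder 0
5 ÷ 2 = 2 remainder 1
2 ÷ 2 = 1 remainder 0
1 ÷ 2 = 0 remainder 1
Reading remainders bottom to top: 10101100000000100000



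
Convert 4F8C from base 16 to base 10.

Expand by place value (powers of 16):
Digit values: F = 15, C = 12
4F8C = 4 × 16^3 + 15 × 16^2 + 8 × 16^1 + 12 × 16^0
= 4 × 4096 + 15 × 256 + 8 × 16 + 12 × 1
= 16384 + 3840 + 128 + 12
= 20364



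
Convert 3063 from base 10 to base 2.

Using repeated division by 2:
3063 ÷ 2 = 1531 remainder 1
1531 ÷ 2 = 765 remainder 1
765 ÷ 2 = 382 remainder 1
382 ÷ 2 = 191 remainder 0
191 ÷ 2 = 95 remainder 1
95 ÷ 2 = 47 remainder 1
47 ÷ 2 = 23 remainder 1
23 ÷ 2 = 11 remainder 1
11 ÷ 2 = 5 remainder 1
5 ÷ 2 = 2 remainder 1
2 ÷ 2 = 1 remainder 0
1 ÷ 2 = 0 remainder 1
Reading remainders bottom to top: 101111110111



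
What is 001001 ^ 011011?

XOR: 1 when bits differ
  001001
^ 011011
--------
  010010
Decimal: 9 ^ 27 = 18



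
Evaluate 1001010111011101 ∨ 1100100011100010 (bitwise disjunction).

OR: 1 when either bit is 1
  1001010111011101
| 1100100011100010
------------------
  1101110111111111
Decimal: 38365 | 51426 = 56831



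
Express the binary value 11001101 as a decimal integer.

Sum of powers of 2 for each 1-bit:
2^0 + 2^2 + 2^3 + 2^6 + 2^7
= 1 + 4 + 8 + 64 + 128
= 205



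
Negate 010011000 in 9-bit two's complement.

Original: 010011000
Step 1 - Invert all bits: 101100111
Step 2 - Add 1: 101101000
Verification: 010011000 + 101101000 = 1000000000; discarding the end carry (carry out of the top bit) leaves the 9-bit value 000000000, as required for x + (-x)



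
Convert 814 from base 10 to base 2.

Using repeated division by 2:
814 ÷ 2 = 407 remainder 0
407 ÷ 2 = 203 remainder 1
203 ÷ 2 = 101 remainder 1
101 ÷ 2 = 50 remainder 1
50 ÷ 2 = 25 remainder 0
25 ÷ 2 = 12 remainder 1
12 ÷ 2 = 6 remainder 0
6 ÷ 2 = 3 remainder 0
3 ÷ 2 = 1 remainder 1
1 ÷ 2 = 0 remainder 1
Reading remainders bottom to top: 1100101110



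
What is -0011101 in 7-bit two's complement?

Original: 0011101
Step 1 - Invert all bits: 1100010
Step 2 - Add 1: 1100011
Verification: 0011101 + 1100011 = 10000000; discarding the end carry (carry out of the top bit) leaves the 7-bit value 0000000, as required for x + (-x)



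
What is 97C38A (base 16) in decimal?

Expand by place value (powers of 16):
Digit values: C = 12, A = 10
97C38A = 9 × 16^5 + 7 × 16^4 + 12 × 16^3 + 3 × 16^2 + 8 × 16^1 + 10 × 16^0
= 9 × 1048576 + 7 × 65536 + 12 × 4096 + 3 × 256 + 8 × 16 + 10 × 1
= 9437184 + 458752 + 49152 + 768 + 128 + 10
= 9945994



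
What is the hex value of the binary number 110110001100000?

Group into 4-bit nibbles from right:
  0110 = 6
  1100 = C
  0110 = 6
  0000 = 0
Result: 6C60



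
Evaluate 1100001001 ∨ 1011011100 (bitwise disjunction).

OR: 1 when either bit is 1
  1100001001
| 1011011100
------------
  1111011101
Decimal: 777 | 732 = 989



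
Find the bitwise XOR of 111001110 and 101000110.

XOR: 1 when bits differ
  111001110
^ 101000110
-----------
  010001000
Decimal: 462 ^ 326 = 136



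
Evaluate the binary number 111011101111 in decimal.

Sum of powers of 2 for each 1-bit:
2^0 + 2^1 + 2^2 + 2^3 + 2^5 + 2^6 + 2^7 + 2^9 + 2^10 + 2^11
= 1 + 2 + 4 + 8 + 32 + 64 + 128 + 512 + 1024 + 2048
= 3823



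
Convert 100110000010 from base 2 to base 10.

Sum of powers of 2 for each 1-bit:
2^1 + 2^7 + 2^8 + 2^11
= 2 + 128 + 256 + 2048
= 2434



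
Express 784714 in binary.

Using repeated division by 2:
784714 ÷ 2 = 392357 remainder 0
392357 ÷ 2 = 196178 remainder 1
196178 ÷ 2 = 98089 remainder 0
98089 ÷ 2 = 49044 remainder 1
49044 ÷ 2 = 24522 remainder 0
24522 ÷ 2 = 12261 remainder 0
12261 ÷ 2 = 6130 remainder 1
6130 ÷ 2 = 3065 remainder 0
3065 ÷ 2 = 1532 remainder 1
1532 ÷ 2 = 766 remainder 0
766 ÷ 2 = 383 remainder 0
383 ÷ 2 = 191 remainder 1
191 ÷ 2 = 95 remainder 1
95 ÷ 2 = 47 remainder 1
47 ÷ 2 = 23 remainder 1
23 ÷ 2 = 11 remainder 1
11 ÷ 2 = 5 remainder 1
5 ÷ 2 = 2 remainder 1
2 ÷ 2 = 1 remainder 0
1 ÷ 2 = 0 remainder 1
Reading remainders bottom to top: 10111111100101001010



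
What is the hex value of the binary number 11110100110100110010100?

Group into 4-bit nibbles from right:
  0111 = 7
  1010 = A
  0110 = 6
  1001 = 9
  1001 = 9
  0100 = 4
Result: 7A6994



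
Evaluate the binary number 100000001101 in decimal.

Sum of powers of 2 for each 1-bit:
2^0 + 2^2 + 2^3 + 2^11
= 1 + 4 + 8 + 2048
= 2061



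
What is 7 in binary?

Using repeated division by 2:
7 ÷ 2 = 3 remainder 1
3 ÷ 2 = 1 remainder 1
1 ÷ 2 = 0 remainder 1
Reading remainders bottom to top: 111



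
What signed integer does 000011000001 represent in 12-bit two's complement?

Binary: 000011000001
Sign bit: 0 (non-negative)
Read directly as an unsigned value:
000011000001 = 128 + 64 + 1 = 193
Value: 193



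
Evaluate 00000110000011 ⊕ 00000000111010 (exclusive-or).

XOR: 1 when bits differ
  00000110000011
^ 00000000111010
----------------
  00000110111001
Decimal: 387 ^ 58 = 441



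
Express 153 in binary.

Using repeated division by 2:
153 ÷ 2 = 76 remainder 1
76 ÷ 2 = 38 remainder 0
38 ÷ 2 = 19 remainder 0
19 ÷ 2 = 9 remainder 1
9 ÷ 2 = 4 remainder 1
4 ÷ 2 = 2 remainder 0
2 ÷ 2 = 1 remainder 0
1 ÷ 2 = 0 remainder 1
Reading remainders bottom to top: 10011001



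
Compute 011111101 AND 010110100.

AND: 1 only when both bits are 1
  011111101
& 010110100
-----------
  010110100
Decimal: 253 & 180 = 180



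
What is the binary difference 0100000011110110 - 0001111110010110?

Method 1 - Direct subtraction (column by column from the right: bit − bit − borrow-in; if negative, add 2 and borrow 1 from the next column):
borrow: 0111111000000000
        0100000011110110
-       0001111110010110
------------------------
        0010000101100000

Method 2 - Add two's complement:
Two's complement of 0001111110010110: invert → 1110000001101001, add 1 → 1110000001101010
  0100000011110110
+ 1110000001101010
------------------
 10010000101100000  (end carry out of the top bit = 1)
Discarding the end carry: 0010000101100000
Decimal check:
  0100000011110110 = 16384 + 128 + 64 + 32 + 16 + 4 + 2 = 16630
  0001111110010110 = 4096 + 2048 + 1024 + 512 + 256 + 128 + 16 + 4 + 2 = 8086
  16630 - 8086 = 8544, and 0010000101100000 = 8192 + 256 + 64 + 32 = 8544 ✓



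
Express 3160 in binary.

Using repeated division by 2:
3160 ÷ 2 = 1580 remainder 0
1580 ÷ 2 = 790 remainder 0
790 ÷ 2 = 395 remainder 0
395 ÷ 2 = 197 remainder 1
197 ÷ 2 = 98 remainder 1
98 ÷ 2 = 49 remainder 0
49 ÷ 2 = 24 remainder 1
24 ÷ 2 = 12 remainder 0
12 ÷ 2 = 6 remainder 0
6 ÷ 2 = 3 remainder 0
3 ÷ 2 = 1 remainder 1
1 ÷ 2 = 0 remainder 1
Reading remainders bottom to top: 110001011000



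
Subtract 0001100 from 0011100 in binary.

Method 1 - Direct subtraction (column by column from the right: bit − bit − borrow-in; if negative, add 2 and borrow 1 from the next column):
borrow: 0000000
        0011100
-       0001100
---------------
        0010000

Method 2 - Add two's complement:
Two's complement of 0001100: invert → 1110011, add 1 → 1110100
  0011100
+ 1110100
---------
 10010000  (end carry out of the top bit = 1)
Discarding the end carry: 0010000
Decimal check:
  0011100 = 16 + 8 + 4 = 28
  0001100 = 8 + 4 = 12
  28 - 12 = 16, and 0010000 = 16 ✓



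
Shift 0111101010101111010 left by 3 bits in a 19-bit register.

Original: 0111101010101111010 (decimal 251258)
Shift left by 3 positions
Append 3 zeros on the right and drop the 3 high bits that overflow the 19-bit width
Result: 1101010101111010000 (decimal 437200)
Equivalent: 251258 << 3 = 251258 × 2^3 = 2010064, truncated to 19 bits = 437200



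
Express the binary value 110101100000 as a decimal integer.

Sum of powers of 2 for each 1-bit:
2^5 + 2^6 + 2^8 + 2^10 + 2^11
= 32 + 64 + 256 + 1024 + 2048
= 3424



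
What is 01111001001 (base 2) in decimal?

Sum of powers of 2 for each 1-bit:
2^0 + 2^3 + 2^6 + 2^7 + 2^8 + 2^9
= 1 + 8 + 64 + 128 + 256 + 512
= 969



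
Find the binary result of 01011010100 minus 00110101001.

Method 1 - Direct subtraction (column by column from the right: bit − bit − borrow-in; if negative, add 2 and borrow 1 from the next column):
borrow: 01001010110
        01011010100
-       00110101001
-------------------
        00100101011

Method 2 - Add two's complement:
Two's complement of 00110101001: invert → 11001010110, add 1 → 11001010111
  01011010100
+ 11001010111
-------------
 100100101011  (end carry out of the top bit = 1)
Discarding the end carry: 00100101011
Decimal check:
  01011010100 = 512 + 128 + 64 + 16 + 4 = 724
  00110101001 = 256 + 128 + 32 + 8 + 1 = 425
  724 - 425 = 299, and 00100101011 = 256 + 32 + 8 + 2 + 1 = 299 ✓



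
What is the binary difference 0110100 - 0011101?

Method 1 - Direct subtraction (column by column from the right: bit − bit − borrow-in; if negative, add 2 and borrow 1 from the next column):
borrow: 0111110
        0110100
-       0011101
---------------
        0010111

Method 2 - Add two's complement:
Two's complement of 0011101: invert → 1100010, add 1 → 1100011
  0110100
+ 1100011
---------
 10010111  (end carry out of the top bit = 1)
Discarding the end carry: 0010111
Decimal check:
  0110100 = 32 + 16 + 4 = 52
  0011101 = 16 + 8 + 4 + 1 = 29
  52 - 29 = 23, and 0010111 = 16 + 4 + 2 + 1 = 23 ✓



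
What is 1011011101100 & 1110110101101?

AND: 1 only when both bits are 1
  1011011101100
& 1110110101101
---------------
  1010010101100
Decimal: 5868 & 7597 = 5292



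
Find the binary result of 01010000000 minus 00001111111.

Method 1 - Direct subtraction (column by column from the right: bit − bit − borrow-in; if negative, add 2 and borrow 1 from the next column):
borrow: 00011111110
        01010000000
-       00001111111
-------------------
        01000000001

Method 2 - Add two's complement:
Two's complement of 00001111111: invert → 11110000000, add 1 → 11110000001
  01010000000
+ 11110000001
-------------
 101000000001  (end carry out of the top bit = 1)
Discarding the end carry: 01000000001
Decimal check:
  01010000000 = 512 + 128 = 640
  00001111111 = 64 + 32 + 16 + 8 + 4 + 2 + 1 = 127
  640 - 127 = 513, and 01000000001 = 512 + 1 = 513 ✓



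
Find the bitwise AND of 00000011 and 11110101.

AND: 1 only when both bits are 1
  00000011
& 11110101
----------
  00000001
Decimal: 3 & 245 = 1



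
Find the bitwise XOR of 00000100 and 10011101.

XOR: 1 when bits differ
  00000100
^ 10011101
----------
  10011001
Decimal: 4 ^ 157 = 153



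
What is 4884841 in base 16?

Using repeated division by 16 (digits 10–15 are A–F):
4884841 ÷ 16 = 305302 remainder 9
305302 ÷ 16 = 19081 remainder 6
19081 ÷ 16 = 1192 remainder 9
1192 ÷ 16 = 74 remainder 8
74 ÷ 16 = 4 remainder 10 (A)
4 ÷ 16 = 0 remainder 4
Reading remainders bottom to top: 4A8969



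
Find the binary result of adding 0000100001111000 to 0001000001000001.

Add column by column from the right: bit + bit + carry-in; write the sum mod 2, carry 1 when the sum is 2 or 3.
carry:  0000000010000000
        0000100001111000
+       0001000001000001
------------------------
       00001100010111001
(the carry out of the leftmost column, 0, becomes the leading bit)
Decimal check:
  0000100001111000 = 2048 + 64 + 32 + 16 + 8 = 2168
  0001000001000001 = 4096 + 64 + 1 = 4161
  2168 + 4161 = 6329, and 00001100010111001 = 4096 + 2048 + 128 + 32 + 16 + 8 + 1 = 6329 ✓



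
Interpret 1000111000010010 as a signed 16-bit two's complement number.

Binary: 1000111000010010
Sign bit: 1 (negative)
Invert: 0111000111101101
Add 1:  0111000111101110
Magnitude: 0111000111101110 = 16384 + 8192 + 4096 + 256 + 128 + 64 + 32 + 8 + 4 + 2 = 29166
Value: -29166



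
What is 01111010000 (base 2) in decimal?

Sum of powers of 2 for each 1-bit:
2^4 + 2^6 + 2^7 + 2^8 + 2^9
= 16 + 64 + 128 + 256 + 512
= 976



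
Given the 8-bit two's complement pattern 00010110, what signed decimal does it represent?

Binary: 00010110
Sign bit: 0 (non-negative)
Read directly as an unsigned value:
00010110 = 16 + 4 + 2 = 22
Value: 22



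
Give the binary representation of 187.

Using repeated division by 2:
187 ÷ 2 = 93 remainder 1
93 ÷ 2 = 46 remainder 1
46 ÷ 2 = 23 remainder 0
23 ÷ 2 = 11 remainder 1
11 ÷ 2 = 5 remainder 1
5 ÷ 2 = 2 remainder 1
2 ÷ 2 = 1 remainder 0
1 ÷ 2 = 0 remainder 1
Reading remainders bottom to top: 10111011



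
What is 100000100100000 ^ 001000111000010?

XOR: 1 when bits differ
  100000100100000
^ 001000111000010
-----------------
  101000011100010
Decimal: 16672 ^ 4546 = 20706



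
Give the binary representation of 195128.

Using repeated division by 2:
195128 ÷ 2 = 97564 remainder 0
97564 ÷ 2 = 48782 remainder 0
48782 ÷ 2 = 24391 remainder 0
24391 ÷ 2 = 12195 remainder 1
12195 ÷ 2 = 6097 remainder 1
6097 ÷ 2 = 3048 remainder 1
3048 ÷ 2 = 1524 remainder 0
1524 ÷ 2 = 762 remainder 0
762 ÷ 2 = 381 remainder 0
381 ÷ 2 = 190 remainder 1
190 ÷ 2 = 95 remainder 0
95 ÷ 2 = 47 remainder 1
47 ÷ 2 = 23 remainder 1
23 ÷ 2 = 11 remainder 1
11 ÷ 2 = 5 remainder 1
5 ÷ 2 = 2 remainder 1
2 ÷ 2 = 1 remainder 0
1 ÷ 2 = 0 remainder 1
Reading remainders bottom to top: 101111101000111000



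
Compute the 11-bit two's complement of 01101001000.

Original: 01101001000
Step 1 - Invert all bits: 10010110111
Step 2 - Add 1: 10010111000
Verification: 01101001000 + 10010111000 = 100000000000; discarding the end carry (carry out of the top bit) leaves the 11-bit value 00000000000, as required for x + (-x)



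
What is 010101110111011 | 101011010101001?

OR: 1 when either bit is 1
  010101110111011
| 101011010101001
-----------------
  111111110111011
Decimal: 11195 | 22185 = 32699



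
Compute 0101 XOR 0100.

XOR: 1 when bits differ
  0101
^ 0100
------
  0001
Decimal: 5 ^ 4 = 1



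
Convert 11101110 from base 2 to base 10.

Sum of powers of 2 for each 1-bit:
2^1 + 2^2 + 2^3 + 2^5 + 2^6 + 2^7
= 2 + 4 + 8 + 32 + 64 + 128
= 238



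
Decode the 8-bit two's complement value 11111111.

Binary: 11111111
Sign bit: 1 (negative)
Invert: 00000000
Add 1:  00000001
Magnitude: 00000001 = 1
Value: -1



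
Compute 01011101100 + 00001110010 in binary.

Add column by column from the right: bit + bit + carry-in; write the sum mod 2, carry 1 when the sum is 2 or 3.
carry:  00111000000
        01011101100
+       00001110010
-------------------
       001101011110
(the carry out of the leftmost column, 0, becomes the leading bit)
Decimal check:
  01011101100 = 512 + 128 + 64 + 32 + 8 + 4 = 748
  00001110010 = 64 + 32 + 16 + 2 = 114
  748 + 114 = 862, and 001101011110 = 512 + 256 + 64 + 16 + 8 + 4 + 2 = 862 ✓



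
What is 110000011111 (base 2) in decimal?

Sum of powers of 2 for each 1-bit:
2^0 + 2^1 + 2^2 + 2^3 + 2^4 + 2^10 + 2^11
= 1 + 2 + 4 + 8 + 16 + 1024 + 2048
= 3103



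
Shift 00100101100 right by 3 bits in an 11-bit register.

Original: 00100101100 (decimal 300)
Shift right by 3 positions
Drop the 3 low bits; fill with zeros on the left
Result: 00000100101 (decimal 37)
Equivalent: 300 >> 3 = 300 ÷ 2^3 = 37



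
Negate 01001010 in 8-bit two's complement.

Original: 01001010
Step 1 - Invert all bits: 10110101
Step 2 - Add 1: 10110110
Verification: 01001010 + 10110110 = 100000000; discarding the end carry (carry out of the top bit) leaves the 8-bit value 00000000, as required for x + (-x)



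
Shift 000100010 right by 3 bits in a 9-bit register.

Original: 000100010 (decimal 34)
Shift right by 3 positions
Drop the 3 low bits; fill with zeros on the left
Result: 000000100 (decimal 4)
Equivalent: 34 >> 3 = 34 ÷ 2^3 = 4



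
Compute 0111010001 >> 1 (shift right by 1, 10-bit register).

Original: 0111010001 (decimal 465)
Shift right by 1 position
Drop the 1 low bit; fill with zero on the left
Result: 0011101000 (decimal 232)
Equivalent: 465 >> 1 = 465 ÷ 2^1 = 232



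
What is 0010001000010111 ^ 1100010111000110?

XOR: 1 when bits differ
  0010001000010111
^ 1100010111000110
------------------
  1110011111010001
Decimal: 8727 ^ 50630 = 59345



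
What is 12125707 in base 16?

Using repeated division by 16 (digits 10–15 are A–F):
12125707 ÷ 16 = 757856 remainder 11 (B)
757856 ÷ 16 = 47366 remainder 0
47366 ÷ 16 = 2960 remainder 6
2960 ÷ 16 = 185 remainder 0
185 ÷ 16 = 11 remainder 9
11 ÷ 16 = 0 remainder 11 (B)
Reading remainders bottom to top: B9060B

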